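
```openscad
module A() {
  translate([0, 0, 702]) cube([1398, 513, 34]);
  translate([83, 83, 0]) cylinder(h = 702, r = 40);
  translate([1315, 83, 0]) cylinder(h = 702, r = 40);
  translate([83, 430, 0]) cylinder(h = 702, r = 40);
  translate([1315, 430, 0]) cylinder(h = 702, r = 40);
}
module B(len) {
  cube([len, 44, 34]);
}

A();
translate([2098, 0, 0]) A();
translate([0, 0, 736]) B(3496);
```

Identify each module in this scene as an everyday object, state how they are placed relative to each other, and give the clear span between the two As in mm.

A is a table. B is a beam. A beam spans the tops of two tables. The clear span between the two tables is 700 mm.

Second table starts at x = 2098; first ends at x = 1398; clear span = 2098 − 1398 = 700 mm.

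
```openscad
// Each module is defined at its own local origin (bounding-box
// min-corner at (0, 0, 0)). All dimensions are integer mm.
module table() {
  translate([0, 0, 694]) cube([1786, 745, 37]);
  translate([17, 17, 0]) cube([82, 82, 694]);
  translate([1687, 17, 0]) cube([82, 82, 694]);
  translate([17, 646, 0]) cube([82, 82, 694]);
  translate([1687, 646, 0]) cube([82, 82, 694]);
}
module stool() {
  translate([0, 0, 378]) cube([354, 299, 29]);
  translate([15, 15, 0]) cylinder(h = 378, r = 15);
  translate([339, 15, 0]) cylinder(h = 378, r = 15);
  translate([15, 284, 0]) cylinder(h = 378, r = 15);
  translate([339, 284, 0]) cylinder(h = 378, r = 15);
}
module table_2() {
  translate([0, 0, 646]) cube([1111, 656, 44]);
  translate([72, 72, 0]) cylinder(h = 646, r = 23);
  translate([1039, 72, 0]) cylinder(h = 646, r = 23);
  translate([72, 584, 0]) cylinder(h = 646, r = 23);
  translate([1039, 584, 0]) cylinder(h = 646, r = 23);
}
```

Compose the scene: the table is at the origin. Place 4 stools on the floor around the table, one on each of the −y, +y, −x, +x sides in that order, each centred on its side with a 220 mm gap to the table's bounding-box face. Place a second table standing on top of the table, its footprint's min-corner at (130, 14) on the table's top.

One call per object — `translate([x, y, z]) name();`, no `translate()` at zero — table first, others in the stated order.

table();
translate([716, -519, 0]) stool();
translate([716, 965, 0]) stool();
translate([-574, 223, 0]) stool();
translate([2006, 223, 0]) stool();
translate([130, 14, 731]) table_2();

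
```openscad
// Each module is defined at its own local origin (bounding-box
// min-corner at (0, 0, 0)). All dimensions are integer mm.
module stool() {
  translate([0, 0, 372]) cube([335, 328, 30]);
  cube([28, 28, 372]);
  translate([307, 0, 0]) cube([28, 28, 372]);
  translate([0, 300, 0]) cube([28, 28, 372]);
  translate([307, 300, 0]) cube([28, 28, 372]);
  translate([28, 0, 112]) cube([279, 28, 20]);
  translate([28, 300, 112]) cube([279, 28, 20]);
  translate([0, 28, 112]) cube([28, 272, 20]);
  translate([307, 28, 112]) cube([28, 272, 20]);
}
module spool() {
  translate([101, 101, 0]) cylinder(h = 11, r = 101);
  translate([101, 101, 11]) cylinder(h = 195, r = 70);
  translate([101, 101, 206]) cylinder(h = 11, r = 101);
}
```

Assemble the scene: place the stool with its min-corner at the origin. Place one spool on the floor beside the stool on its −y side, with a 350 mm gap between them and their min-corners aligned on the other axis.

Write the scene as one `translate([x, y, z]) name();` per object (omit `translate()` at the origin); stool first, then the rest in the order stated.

stool();
translate([0, -552, 0]) spool();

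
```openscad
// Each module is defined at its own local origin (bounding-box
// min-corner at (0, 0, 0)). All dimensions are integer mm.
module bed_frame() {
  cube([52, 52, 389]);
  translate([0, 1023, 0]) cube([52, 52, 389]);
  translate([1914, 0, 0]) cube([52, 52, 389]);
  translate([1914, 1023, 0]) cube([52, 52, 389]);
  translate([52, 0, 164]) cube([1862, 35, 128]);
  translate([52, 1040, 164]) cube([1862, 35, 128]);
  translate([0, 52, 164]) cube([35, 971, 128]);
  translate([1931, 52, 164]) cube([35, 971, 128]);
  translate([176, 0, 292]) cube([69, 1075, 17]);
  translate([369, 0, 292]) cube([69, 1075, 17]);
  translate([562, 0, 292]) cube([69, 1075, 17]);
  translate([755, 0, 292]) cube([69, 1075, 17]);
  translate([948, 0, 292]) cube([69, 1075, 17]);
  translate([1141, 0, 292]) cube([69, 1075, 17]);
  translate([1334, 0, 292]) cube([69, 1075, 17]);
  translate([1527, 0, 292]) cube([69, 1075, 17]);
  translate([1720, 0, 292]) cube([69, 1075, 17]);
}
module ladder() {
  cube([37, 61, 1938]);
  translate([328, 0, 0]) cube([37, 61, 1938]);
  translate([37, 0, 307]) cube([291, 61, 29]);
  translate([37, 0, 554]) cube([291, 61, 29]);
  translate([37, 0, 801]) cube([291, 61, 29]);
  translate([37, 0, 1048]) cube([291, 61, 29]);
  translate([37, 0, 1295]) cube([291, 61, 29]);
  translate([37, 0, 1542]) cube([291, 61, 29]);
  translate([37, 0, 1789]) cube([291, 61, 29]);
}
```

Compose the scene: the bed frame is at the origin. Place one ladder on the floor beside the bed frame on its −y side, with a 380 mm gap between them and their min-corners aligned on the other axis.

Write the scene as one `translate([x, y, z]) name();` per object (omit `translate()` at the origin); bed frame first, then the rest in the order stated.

bed_frame();
translate([0, -441, 0]) ladder();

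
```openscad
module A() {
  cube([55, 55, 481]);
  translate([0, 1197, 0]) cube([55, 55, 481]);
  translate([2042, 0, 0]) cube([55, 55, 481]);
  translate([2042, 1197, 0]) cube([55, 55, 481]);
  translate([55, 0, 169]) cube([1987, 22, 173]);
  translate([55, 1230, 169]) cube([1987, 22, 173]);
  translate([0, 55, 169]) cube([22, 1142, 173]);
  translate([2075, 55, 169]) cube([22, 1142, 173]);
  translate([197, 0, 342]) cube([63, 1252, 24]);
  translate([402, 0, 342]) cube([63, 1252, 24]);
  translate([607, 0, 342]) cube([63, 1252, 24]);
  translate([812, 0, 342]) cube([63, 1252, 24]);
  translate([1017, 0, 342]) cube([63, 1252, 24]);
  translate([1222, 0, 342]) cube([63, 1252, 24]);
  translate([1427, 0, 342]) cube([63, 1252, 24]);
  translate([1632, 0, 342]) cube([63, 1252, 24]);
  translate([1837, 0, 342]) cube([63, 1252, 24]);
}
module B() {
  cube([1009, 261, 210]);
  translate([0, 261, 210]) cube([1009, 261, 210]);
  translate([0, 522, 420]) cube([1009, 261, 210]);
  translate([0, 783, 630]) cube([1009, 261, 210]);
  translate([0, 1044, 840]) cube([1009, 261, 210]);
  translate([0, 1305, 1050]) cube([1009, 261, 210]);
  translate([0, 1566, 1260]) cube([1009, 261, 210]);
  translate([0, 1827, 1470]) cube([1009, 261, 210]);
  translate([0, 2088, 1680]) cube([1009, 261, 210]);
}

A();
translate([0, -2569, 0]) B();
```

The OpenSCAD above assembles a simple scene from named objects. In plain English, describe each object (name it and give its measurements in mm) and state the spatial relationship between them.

A is a bed frame 2097 mm long (x) by 1252 mm wide (y). Four 55×55 mm corner posts, 481 mm tall, at the corners of the footprint. Four rails of 22 mm thickness and 173 mm height run between adjacent posts with their undersides at z = 169 mm, their outer faces flush with the outside of the frame (the two x-running rails run between the posts' inner faces; the two y-running rails run between the posts' inner faces). 9 slats, each 63 mm wide (x) and 24 mm thick, lie across the top of the two x-running rails, running the full 1252 mm width of the frame in y; the slats are evenly spaced along x between the inner faces of the end posts with equal gaps (rounded down to the nearest mm) at the −x end and between each pair — any rounding remainder accumulates at the +x end.

B is a run of 9 identical solid stair steps. Each tread is 1009×261 mm and each step block is 210 mm high. Step 1 rests on the floor; step k is offset from step 1 by (k−1)×261 mm in y and (k−1)×210 mm in z.

The staircase is on the floor beside the bed frame on its −y side.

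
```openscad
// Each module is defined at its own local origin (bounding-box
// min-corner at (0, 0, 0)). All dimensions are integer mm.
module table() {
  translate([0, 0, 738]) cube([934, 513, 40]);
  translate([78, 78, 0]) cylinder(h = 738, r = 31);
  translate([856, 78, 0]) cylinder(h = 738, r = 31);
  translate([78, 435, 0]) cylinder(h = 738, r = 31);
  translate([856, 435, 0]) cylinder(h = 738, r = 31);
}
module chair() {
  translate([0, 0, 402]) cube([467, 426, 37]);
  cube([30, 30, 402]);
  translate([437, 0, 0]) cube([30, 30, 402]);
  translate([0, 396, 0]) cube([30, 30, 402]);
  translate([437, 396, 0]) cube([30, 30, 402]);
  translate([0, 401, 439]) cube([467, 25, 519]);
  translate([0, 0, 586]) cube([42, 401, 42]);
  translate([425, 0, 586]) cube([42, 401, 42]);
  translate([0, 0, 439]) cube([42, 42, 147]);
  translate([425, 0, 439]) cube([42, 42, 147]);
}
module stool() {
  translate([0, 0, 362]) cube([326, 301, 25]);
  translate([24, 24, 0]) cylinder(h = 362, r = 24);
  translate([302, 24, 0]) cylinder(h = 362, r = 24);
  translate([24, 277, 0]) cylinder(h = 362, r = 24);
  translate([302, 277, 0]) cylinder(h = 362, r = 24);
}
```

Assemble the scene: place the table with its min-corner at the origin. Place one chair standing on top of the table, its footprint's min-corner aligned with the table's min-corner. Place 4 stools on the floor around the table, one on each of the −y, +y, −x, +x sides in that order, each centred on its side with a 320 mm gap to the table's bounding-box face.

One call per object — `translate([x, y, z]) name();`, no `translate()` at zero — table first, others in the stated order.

table();
translate([0, 0, 778]) chair();
translate([304, -621, 0]) stool();
translate([304, 833, 0]) stool();
translate([-646, 106, 0]) stool();
translate([1254, 106, 0]) stool();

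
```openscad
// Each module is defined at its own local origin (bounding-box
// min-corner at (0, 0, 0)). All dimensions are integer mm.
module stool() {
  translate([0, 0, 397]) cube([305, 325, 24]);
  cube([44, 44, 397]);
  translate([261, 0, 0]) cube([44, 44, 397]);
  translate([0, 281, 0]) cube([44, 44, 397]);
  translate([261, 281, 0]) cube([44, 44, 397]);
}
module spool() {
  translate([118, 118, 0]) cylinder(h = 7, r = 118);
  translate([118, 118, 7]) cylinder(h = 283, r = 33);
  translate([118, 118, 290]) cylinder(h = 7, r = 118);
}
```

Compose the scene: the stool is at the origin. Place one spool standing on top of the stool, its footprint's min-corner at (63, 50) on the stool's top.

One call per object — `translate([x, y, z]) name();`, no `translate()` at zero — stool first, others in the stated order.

stool();
translate([63, 50, 421]) spool();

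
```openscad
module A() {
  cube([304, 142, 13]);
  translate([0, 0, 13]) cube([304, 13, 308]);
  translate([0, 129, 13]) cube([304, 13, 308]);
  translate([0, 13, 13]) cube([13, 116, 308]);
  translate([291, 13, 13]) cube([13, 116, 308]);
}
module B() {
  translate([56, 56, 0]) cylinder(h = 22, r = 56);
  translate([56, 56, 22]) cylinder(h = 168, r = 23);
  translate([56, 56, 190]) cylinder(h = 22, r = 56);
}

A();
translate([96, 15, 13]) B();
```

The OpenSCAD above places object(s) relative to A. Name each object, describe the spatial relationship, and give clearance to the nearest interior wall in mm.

Clearances: x = 83, y = 2; minimum 2 mm.

A is an open box. B is a spool. The spool sits inside the open box, centred. The clearance to the nearest interior wall is 2 mm.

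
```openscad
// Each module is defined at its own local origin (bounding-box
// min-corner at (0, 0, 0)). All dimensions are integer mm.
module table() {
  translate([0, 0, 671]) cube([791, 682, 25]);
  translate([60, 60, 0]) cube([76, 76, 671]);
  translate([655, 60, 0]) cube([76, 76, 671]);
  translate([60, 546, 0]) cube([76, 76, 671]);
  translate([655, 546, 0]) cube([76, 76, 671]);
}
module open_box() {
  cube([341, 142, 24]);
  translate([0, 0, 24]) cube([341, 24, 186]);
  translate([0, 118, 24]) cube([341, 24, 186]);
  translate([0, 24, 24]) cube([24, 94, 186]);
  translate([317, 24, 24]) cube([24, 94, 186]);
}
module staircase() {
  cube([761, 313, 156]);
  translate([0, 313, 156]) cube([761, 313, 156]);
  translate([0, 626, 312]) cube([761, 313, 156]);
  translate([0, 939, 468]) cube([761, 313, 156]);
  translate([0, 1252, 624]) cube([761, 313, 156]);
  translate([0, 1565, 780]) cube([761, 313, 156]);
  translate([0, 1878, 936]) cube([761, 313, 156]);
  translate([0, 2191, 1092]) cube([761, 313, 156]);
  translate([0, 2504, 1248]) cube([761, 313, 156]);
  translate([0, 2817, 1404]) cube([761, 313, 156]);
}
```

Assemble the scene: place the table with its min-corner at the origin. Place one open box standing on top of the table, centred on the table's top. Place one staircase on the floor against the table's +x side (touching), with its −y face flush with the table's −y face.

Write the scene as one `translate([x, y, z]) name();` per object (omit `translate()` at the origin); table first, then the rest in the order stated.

table();
translate([225, 270, 696]) open_box();
translate([791, 0, 0]) staircase();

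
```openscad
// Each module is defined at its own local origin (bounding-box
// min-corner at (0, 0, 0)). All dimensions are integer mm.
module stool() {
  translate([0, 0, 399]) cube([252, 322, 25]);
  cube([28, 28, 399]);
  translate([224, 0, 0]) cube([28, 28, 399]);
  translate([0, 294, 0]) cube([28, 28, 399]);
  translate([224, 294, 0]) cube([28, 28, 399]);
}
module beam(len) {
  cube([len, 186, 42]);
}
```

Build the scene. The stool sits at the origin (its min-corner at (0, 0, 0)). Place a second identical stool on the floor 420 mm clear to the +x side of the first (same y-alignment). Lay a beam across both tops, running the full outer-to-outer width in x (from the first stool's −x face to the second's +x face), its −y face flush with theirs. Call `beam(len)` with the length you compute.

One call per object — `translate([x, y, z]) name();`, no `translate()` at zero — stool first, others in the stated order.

stool();
translate([672, 0, 0]) stool();
translate([0, 0, 424]) beam(924);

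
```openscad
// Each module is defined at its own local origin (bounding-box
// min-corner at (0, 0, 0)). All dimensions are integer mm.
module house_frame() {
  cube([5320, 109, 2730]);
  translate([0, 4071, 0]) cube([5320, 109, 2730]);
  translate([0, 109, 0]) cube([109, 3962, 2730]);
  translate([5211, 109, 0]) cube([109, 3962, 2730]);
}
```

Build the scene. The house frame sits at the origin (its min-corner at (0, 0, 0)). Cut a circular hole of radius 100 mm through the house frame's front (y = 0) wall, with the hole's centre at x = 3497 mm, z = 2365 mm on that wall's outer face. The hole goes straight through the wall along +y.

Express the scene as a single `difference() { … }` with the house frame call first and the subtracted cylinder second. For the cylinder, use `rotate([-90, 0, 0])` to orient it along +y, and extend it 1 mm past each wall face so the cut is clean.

difference() {
  house_frame();
  translate([3497, -1, 2365]) rotate([-90, 0, 0]) cylinder(h = 111, r = 100);
}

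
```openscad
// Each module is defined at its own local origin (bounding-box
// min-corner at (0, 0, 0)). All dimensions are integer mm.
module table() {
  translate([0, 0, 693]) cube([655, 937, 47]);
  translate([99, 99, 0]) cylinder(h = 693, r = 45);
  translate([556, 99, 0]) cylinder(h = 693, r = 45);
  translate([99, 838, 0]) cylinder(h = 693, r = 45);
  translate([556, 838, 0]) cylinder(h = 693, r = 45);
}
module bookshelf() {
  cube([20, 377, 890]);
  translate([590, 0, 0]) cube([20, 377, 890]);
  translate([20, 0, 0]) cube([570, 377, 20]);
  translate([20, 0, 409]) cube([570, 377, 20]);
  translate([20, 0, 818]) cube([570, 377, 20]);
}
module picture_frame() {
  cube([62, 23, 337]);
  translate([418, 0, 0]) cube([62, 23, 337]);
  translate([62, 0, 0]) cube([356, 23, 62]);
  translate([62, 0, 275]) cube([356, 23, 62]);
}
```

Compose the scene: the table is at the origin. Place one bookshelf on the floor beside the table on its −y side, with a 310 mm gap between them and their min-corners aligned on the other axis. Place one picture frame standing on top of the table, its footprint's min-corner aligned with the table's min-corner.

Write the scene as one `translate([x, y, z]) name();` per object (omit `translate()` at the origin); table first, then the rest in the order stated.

table();
translate([0, -687, 0]) bookshelf();
translate([0, 0, 740]) picture_frame();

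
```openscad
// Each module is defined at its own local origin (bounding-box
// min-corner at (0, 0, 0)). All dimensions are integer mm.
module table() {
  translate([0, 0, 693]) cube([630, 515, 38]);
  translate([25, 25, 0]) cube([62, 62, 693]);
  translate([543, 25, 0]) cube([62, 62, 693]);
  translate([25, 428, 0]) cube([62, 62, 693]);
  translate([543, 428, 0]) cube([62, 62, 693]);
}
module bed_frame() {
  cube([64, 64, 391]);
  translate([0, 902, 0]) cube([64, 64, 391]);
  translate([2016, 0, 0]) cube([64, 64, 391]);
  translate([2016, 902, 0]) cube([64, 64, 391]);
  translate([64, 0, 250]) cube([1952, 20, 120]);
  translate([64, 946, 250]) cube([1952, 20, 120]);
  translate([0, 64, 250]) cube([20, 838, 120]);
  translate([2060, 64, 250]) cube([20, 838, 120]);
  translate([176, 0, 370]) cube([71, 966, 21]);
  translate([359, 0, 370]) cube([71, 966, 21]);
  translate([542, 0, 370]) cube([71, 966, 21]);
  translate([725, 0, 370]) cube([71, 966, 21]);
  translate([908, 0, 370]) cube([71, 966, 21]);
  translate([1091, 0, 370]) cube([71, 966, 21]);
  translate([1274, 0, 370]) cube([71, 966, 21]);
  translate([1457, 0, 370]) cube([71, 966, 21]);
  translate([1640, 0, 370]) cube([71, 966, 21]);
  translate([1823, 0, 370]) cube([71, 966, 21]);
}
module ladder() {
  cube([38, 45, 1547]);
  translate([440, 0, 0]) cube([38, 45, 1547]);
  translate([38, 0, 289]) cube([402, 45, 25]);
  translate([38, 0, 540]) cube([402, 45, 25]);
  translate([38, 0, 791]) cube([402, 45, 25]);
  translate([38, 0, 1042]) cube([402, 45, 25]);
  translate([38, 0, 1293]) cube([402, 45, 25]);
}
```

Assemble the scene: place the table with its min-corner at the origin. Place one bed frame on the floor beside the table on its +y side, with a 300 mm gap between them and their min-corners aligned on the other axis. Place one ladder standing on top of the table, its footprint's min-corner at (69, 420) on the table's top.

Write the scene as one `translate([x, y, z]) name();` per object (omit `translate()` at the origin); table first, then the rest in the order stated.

table();
translate([0, 815, 0]) bed_frame();
translate([69, 420, 731]) ladder();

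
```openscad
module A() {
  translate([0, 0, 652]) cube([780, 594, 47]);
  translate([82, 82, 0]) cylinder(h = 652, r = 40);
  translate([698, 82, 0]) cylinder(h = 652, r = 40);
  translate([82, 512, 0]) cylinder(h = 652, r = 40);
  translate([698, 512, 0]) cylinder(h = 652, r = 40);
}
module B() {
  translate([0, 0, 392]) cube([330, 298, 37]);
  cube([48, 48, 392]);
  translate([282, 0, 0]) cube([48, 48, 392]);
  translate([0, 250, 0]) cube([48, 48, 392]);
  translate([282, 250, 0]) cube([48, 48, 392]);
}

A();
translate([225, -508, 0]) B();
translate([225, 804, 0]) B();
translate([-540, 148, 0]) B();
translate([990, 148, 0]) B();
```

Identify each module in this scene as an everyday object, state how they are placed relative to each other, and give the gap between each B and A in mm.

Each stool's nearest face is 210 mm from the table's bounding box.

A is a table. B is a stool. Four stools sit around the table at the −y, +y, −x, +x sides. The gap between each stool and the table is 210 mm.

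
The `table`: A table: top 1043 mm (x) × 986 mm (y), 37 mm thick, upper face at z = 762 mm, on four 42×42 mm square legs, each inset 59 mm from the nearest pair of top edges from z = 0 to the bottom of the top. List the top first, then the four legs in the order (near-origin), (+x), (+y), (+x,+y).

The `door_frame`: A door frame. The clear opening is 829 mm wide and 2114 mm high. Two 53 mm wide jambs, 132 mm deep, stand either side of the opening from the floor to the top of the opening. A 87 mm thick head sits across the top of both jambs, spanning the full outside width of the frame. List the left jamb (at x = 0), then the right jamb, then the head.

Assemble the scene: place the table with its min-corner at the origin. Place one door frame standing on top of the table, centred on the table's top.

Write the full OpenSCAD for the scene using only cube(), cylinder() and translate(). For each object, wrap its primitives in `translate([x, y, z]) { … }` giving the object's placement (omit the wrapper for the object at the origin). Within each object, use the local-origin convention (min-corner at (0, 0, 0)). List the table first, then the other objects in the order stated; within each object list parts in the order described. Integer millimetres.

translate([0, 0, 725]) cube([1043, 986, 37]);
translate([59, 59, 0]) cube([42, 42, 725]);
translate([942, 59, 0]) cube([42, 42, 725]);
translate([59, 885, 0]) cube([42, 42, 725]);
translate([942, 885, 0]) cube([42, 42, 725]);
translate([54, 427, 762]) {
  cube([53, 132, 2114]);
  translate([882, 0, 0]) cube([53, 132, 2114]);
  translate([0, 0, 2114]) cube([935, 132, 87]);
}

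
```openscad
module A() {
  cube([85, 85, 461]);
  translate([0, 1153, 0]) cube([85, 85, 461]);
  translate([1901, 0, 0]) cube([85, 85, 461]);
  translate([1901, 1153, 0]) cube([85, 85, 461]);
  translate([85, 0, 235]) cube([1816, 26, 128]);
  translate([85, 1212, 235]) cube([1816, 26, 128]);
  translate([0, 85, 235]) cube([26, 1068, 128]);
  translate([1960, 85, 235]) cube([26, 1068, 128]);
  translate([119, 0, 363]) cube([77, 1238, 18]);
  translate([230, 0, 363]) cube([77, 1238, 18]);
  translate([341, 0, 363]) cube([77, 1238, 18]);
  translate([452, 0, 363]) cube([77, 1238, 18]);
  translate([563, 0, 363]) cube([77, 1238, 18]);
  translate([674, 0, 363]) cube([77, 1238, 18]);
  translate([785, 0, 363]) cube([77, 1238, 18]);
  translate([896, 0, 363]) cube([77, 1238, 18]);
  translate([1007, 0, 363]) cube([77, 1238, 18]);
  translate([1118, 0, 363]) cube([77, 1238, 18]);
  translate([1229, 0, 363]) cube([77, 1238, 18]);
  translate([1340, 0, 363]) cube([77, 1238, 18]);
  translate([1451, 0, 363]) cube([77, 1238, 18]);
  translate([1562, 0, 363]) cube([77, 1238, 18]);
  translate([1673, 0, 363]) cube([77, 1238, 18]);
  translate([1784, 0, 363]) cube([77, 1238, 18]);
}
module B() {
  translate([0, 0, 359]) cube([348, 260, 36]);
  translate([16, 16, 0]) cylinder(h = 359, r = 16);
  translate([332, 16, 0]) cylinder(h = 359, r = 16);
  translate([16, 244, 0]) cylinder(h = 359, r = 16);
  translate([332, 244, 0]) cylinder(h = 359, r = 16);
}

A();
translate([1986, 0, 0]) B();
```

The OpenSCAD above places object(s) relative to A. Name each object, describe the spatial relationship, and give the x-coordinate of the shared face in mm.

A is a bed frame. B is a stool. The stool is against the bed frame's +x side, with their −y faces flush. The x-coordinate of the shared face is 1986 mm.

The bed frame's +x face and the stool's −x face are both at x = 1986 mm.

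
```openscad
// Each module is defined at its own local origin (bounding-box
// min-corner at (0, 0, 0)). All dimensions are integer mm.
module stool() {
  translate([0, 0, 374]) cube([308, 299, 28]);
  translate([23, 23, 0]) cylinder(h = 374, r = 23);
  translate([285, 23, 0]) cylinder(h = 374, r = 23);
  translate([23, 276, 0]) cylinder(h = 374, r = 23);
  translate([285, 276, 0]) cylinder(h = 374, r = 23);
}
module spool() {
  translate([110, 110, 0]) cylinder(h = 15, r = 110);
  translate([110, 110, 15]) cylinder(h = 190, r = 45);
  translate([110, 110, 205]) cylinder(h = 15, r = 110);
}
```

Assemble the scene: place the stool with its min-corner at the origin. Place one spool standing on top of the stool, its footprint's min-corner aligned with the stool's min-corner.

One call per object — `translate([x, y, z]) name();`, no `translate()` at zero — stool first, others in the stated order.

stool();
translate([0, 0, 402]) spool();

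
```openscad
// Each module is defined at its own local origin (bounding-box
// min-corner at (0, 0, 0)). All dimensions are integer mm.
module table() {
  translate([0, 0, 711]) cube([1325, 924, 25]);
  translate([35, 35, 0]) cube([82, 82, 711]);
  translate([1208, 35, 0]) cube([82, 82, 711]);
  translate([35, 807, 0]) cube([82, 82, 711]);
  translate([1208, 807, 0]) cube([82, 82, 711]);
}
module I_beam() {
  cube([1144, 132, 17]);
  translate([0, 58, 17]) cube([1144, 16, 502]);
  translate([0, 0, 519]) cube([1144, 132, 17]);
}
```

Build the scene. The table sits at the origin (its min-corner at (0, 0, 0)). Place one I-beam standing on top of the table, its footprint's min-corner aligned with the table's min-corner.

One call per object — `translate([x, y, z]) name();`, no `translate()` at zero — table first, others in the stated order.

table();
translate([0, 0, 736]) I_beam();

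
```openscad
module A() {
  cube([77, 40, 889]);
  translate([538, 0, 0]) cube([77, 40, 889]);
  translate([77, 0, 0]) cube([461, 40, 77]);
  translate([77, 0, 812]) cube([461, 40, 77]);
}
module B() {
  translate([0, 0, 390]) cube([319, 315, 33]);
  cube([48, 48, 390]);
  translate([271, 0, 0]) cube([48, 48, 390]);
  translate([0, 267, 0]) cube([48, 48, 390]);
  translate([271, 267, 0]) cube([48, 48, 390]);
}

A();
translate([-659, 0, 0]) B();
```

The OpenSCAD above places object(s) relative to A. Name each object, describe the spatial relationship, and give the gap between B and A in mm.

A is a picture frame. B is a stool. The stool is on the floor beside the picture frame on its −x side. The gap between the stool and the picture frame is 340 mm.

The stool's nearest face is 340 mm from the picture frame's −x face.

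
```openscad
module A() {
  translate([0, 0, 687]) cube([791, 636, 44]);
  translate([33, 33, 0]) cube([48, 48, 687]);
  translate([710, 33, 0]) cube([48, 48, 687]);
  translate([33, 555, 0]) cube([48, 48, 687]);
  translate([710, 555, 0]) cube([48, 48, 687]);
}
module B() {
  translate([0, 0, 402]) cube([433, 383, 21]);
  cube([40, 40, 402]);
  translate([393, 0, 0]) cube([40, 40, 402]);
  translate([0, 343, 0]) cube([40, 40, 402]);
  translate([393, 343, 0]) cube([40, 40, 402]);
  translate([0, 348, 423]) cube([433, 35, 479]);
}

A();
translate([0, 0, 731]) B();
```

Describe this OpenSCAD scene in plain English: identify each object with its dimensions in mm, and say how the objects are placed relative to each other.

A is a table with a 791×636 mm rectangular top, 44 mm thick, top surface at z = 731 mm, supported by four 48×48 mm square legs, each inset 33 mm from the nearest pair of top edges, running from the floor.

B is a chair: 433×383 mm seat, 21 mm thick, top at z = 423 mm, on four 40 mm square corner legs flush with the seat edges. A 35 mm thick backrest slab spans the full seat width, extending 479 mm above the seat top, its back face flush with the seat's +y edge.

The chair is on top of the table.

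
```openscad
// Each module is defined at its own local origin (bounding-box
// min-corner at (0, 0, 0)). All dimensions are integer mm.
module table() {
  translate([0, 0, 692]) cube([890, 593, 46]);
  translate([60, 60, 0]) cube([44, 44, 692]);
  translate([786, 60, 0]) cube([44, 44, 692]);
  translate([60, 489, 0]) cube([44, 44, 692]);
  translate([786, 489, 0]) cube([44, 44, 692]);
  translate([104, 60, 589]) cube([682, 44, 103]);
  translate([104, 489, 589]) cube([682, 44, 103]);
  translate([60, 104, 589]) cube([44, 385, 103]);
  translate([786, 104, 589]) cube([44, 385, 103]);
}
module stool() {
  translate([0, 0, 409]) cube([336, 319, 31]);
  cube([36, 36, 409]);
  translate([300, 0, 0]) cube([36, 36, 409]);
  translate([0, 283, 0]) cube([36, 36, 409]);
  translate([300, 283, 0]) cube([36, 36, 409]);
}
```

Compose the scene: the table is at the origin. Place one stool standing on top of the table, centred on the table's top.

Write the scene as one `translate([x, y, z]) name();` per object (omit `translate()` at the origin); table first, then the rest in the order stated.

table();
translate([277, 137, 738]) stool();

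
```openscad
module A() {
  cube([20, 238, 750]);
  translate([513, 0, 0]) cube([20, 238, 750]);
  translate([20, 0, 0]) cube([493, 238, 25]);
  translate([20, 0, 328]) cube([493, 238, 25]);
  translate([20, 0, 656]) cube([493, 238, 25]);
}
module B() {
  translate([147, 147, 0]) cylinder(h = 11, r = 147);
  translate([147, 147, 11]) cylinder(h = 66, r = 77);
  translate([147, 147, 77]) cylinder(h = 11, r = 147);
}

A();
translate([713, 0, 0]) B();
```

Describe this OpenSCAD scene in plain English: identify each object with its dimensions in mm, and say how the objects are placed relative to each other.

A is an open bookshelf. Two side panels, each 20 mm thick, 238 mm deep and 750 mm tall, stand 533 mm apart (outside-to-outside). Between them sit 3 shelves, each 25 mm thick and 238 mm deep, spanning the full gap between the sides. The bottom shelf rests on the floor (its underside at z = 0) and the clear gap between one shelf's top and the next shelf's underside is 303 mm.

B is a spool: two coaxial disc flanges of radius 147 mm and thickness 11 mm, joined by a core cylinder of radius 77 mm and height 66 mm. The lower flange rests on z = 0 and the three cylinders share a vertical axis.

The spool is on the floor beside the bookshelf on its +x side.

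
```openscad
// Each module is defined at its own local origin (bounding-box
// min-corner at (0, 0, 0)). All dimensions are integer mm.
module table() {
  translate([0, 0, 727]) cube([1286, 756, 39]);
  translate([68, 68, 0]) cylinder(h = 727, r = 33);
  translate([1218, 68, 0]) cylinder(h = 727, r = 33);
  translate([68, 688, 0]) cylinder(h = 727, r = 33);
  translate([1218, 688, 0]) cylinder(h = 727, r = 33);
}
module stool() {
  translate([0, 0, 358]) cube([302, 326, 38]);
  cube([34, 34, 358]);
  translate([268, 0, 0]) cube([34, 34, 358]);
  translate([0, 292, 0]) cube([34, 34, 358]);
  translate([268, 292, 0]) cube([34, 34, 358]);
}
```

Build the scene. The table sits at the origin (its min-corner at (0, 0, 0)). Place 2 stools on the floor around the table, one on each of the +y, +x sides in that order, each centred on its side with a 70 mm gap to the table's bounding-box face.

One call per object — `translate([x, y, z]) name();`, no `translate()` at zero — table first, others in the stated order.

table();
translate([492, 826, 0]) stool();
translate([1356, 215, 0]) stool();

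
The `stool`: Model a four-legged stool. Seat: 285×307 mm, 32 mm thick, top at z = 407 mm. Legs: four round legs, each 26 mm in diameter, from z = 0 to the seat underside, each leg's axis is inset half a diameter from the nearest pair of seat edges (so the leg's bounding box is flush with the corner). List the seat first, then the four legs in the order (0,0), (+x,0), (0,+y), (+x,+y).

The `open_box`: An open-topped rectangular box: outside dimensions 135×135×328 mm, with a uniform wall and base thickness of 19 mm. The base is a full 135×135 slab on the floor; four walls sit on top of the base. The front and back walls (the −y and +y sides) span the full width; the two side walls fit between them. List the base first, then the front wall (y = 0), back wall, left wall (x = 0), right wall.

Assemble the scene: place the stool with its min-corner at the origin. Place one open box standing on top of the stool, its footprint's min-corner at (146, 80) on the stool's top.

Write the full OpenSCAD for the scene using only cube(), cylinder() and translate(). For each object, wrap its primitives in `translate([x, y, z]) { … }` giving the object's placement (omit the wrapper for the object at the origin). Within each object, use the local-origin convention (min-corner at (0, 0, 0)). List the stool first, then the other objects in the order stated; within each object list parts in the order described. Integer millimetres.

translate([0, 0, 375]) cube([285, 307, 32]);
translate([13, 13, 0]) cylinder(h = 375, r = 13);
translate([272, 13, 0]) cylinder(h = 375, r = 13);
translate([13, 294, 0]) cylinder(h = 375, r = 13);
translate([272, 294, 0]) cylinder(h = 375, r = 13);
translate([146, 80, 407]) {
  cube([135, 135, 19]);
  translate([0, 0, 19]) cube([135, 19, 309]);
  translate([0, 116, 19]) cube([135, 19, 309]);
  translate([0, 19, 19]) cube([19, 97, 309]);
  translate([116, 19, 19]) cube([19, 97, 309]);
}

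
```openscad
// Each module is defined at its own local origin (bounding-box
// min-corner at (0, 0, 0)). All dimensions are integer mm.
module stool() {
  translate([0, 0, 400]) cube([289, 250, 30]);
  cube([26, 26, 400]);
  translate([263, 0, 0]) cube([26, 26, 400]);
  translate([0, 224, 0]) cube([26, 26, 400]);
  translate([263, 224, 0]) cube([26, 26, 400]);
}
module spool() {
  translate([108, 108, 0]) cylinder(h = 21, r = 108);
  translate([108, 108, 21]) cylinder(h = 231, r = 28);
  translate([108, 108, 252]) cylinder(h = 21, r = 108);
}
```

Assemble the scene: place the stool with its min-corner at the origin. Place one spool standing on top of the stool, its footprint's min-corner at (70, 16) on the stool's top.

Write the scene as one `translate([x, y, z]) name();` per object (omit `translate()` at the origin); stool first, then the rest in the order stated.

stool();
translate([70, 16, 430]) spool();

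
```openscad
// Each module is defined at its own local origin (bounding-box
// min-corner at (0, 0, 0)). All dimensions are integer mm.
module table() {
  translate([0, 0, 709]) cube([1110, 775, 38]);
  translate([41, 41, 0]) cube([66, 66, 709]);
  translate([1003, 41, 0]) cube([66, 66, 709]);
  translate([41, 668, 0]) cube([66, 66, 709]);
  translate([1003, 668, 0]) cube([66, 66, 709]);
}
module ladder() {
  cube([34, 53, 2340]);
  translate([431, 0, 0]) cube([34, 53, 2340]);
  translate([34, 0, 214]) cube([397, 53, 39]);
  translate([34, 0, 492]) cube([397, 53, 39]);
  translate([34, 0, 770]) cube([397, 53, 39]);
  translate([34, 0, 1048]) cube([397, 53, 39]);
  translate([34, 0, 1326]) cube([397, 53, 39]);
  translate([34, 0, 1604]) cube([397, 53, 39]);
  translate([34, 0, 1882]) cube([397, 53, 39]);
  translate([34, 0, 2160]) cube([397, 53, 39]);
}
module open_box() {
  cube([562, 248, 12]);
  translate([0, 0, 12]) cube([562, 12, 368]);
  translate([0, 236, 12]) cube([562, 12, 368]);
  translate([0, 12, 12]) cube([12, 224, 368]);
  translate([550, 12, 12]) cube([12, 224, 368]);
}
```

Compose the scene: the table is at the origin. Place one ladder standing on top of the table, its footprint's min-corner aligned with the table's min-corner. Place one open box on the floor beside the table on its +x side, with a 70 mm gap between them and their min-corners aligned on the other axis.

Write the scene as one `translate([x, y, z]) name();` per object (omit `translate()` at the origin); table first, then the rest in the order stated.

table();
translate([0, 0, 747]) ladder();
translate([1180, 0, 0]) open_box();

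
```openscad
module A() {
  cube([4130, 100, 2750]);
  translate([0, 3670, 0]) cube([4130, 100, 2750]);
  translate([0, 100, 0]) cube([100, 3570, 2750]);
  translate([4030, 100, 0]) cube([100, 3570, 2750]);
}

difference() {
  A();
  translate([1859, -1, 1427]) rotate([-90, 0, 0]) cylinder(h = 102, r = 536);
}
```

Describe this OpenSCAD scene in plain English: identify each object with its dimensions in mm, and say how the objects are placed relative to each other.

A is a box-shaped house frame (walls only): outside footprint 4130×3770 mm, wall height 2750 mm, wall thickness 100 mm. The two y-facing walls run the full x-width; the two x-facing walls fit between the inner faces of the y-facing walls.

The house frame has a circular hole of radius 536 mm through its front wall, centred at (x = 1859, z = 1427).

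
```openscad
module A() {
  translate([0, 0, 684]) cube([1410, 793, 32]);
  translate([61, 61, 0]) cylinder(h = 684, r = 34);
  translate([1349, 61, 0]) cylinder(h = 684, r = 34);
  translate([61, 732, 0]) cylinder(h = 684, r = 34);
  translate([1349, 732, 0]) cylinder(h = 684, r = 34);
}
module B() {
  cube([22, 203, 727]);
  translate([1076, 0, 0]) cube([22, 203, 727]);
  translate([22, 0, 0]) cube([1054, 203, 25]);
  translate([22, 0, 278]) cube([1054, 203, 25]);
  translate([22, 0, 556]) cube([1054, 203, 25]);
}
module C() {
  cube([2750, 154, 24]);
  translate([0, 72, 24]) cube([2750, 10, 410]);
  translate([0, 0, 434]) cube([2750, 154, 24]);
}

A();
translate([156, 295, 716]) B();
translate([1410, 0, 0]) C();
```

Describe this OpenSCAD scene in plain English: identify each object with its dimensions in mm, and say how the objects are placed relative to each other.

A is a table with a 1410×793 mm rectangular top, 32 mm thick, top surface at z = 716 mm, supported by four round legs of 68 mm diameter, each leg's bounding box inset 27 mm from the nearest pair of top edges, running from the floor.

B is a bookshelf 1098 mm wide overall, 203 mm deep and 727 mm tall. The two sides are 22 mm thick vertical panels. 3 horizontal shelves of 25 mm thickness span between the inner faces of the sides; the lowest shelf sits on the floor and shelves are stacked with a clear vertical gap of 253 mm between each pair.

C is an I-beam lying along x, 2750 mm long. Overall section height 458 mm. Two flanges 154 mm wide (y) and 24 mm thick, one on the floor and one at the top; a web 10 mm thick runs between them, centred on the flange width.

The bookshelf is on top of the table, centred. The I-beam is against the table's +x side, with their −y faces flush.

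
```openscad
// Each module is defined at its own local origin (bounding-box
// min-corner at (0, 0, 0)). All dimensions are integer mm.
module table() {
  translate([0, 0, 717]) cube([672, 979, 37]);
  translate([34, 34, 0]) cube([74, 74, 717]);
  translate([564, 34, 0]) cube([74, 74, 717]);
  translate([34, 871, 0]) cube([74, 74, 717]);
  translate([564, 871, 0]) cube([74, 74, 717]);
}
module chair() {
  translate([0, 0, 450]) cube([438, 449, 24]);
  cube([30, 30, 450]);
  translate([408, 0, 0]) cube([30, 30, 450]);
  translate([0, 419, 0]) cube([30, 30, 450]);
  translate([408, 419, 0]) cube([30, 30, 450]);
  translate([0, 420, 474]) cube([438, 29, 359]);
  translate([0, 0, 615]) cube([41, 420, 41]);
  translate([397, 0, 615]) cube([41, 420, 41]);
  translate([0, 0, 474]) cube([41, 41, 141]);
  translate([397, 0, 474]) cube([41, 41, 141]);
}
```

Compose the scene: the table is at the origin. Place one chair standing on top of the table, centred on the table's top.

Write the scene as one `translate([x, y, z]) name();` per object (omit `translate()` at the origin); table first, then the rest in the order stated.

table();
translate([117, 265, 754]) chair();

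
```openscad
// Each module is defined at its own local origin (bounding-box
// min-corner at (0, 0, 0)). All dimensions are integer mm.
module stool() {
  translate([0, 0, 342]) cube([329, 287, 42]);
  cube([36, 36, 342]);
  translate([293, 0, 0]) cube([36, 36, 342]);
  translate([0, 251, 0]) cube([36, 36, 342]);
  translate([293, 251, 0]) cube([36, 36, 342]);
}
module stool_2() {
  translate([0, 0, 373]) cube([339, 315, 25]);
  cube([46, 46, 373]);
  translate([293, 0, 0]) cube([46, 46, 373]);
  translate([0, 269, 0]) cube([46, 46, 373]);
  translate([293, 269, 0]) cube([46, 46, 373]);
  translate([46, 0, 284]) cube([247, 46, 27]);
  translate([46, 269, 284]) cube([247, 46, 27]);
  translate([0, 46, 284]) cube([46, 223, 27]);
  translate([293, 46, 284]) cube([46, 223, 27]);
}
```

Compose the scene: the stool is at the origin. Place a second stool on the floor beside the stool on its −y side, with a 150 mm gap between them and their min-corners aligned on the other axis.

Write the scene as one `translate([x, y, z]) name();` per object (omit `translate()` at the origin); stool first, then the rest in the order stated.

stool();
translate([0, -465, 0]) stool_2();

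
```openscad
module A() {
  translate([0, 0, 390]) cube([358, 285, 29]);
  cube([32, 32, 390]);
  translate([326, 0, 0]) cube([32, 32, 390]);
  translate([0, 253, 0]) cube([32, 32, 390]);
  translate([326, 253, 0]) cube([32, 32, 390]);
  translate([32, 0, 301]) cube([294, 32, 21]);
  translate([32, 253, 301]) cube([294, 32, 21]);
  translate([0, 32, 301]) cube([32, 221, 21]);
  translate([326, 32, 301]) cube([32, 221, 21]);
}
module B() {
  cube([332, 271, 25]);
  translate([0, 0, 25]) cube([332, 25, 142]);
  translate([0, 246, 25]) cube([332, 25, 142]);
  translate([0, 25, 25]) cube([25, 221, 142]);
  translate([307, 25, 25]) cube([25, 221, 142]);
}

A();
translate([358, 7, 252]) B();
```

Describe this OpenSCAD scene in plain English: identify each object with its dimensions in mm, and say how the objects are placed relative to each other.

A is a four-legged stool. The seat is a 358×285×29 mm slab whose top surface is at z = 419 mm; four square legs, each 32×32 mm in cross-section, run from the floor (z = 0) to the underside of the seat, each flush with a corner of the seat. Four stretchers, 32 mm wide and 21 mm tall, connect adjacent legs with their undersides at z = 301 mm, each running between the inner faces of the legs it joins and aligned with the legs' outer faces on the other axis.

B is an open storage box with external size 332×271×167 mm and wall thickness 25 mm (the base is also 25 mm thick). The base covers the whole footprint; the four walls stand on the base, with the y-facing walls full-width and the x-facing walls fitting between their inner faces.

The open box is beside the stool with their tops flush at z = 419.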